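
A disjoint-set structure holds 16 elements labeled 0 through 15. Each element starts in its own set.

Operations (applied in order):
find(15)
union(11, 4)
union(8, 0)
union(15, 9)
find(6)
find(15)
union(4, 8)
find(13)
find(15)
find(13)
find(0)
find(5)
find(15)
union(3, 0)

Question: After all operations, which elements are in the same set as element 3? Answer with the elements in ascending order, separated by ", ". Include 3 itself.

Step 1: find(15) -> no change; set of 15 is {15}
Step 2: union(11, 4) -> merged; set of 11 now {4, 11}
Step 3: union(8, 0) -> merged; set of 8 now {0, 8}
Step 4: union(15, 9) -> merged; set of 15 now {9, 15}
Step 5: find(6) -> no change; set of 6 is {6}
Step 6: find(15) -> no change; set of 15 is {9, 15}
Step 7: union(4, 8) -> merged; set of 4 now {0, 4, 8, 11}
Step 8: find(13) -> no change; set of 13 is {13}
Step 9: find(15) -> no change; set of 15 is {9, 15}
Step 10: find(13) -> no change; set of 13 is {13}
Step 11: find(0) -> no change; set of 0 is {0, 4, 8, 11}
Step 12: find(5) -> no change; set of 5 is {5}
Step 13: find(15) -> no change; set of 15 is {9, 15}
Step 14: union(3, 0) -> merged; set of 3 now {0, 3, 4, 8, 11}
Component of 3: {0, 3, 4, 8, 11}

Answer: 0, 3, 4, 8, 11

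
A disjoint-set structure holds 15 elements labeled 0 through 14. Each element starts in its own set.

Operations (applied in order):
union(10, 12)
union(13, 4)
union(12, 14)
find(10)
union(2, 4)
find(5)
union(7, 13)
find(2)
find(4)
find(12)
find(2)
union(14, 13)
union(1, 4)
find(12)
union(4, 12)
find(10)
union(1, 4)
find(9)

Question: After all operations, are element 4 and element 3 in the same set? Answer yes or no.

Answer: no

Derivation:
Step 1: union(10, 12) -> merged; set of 10 now {10, 12}
Step 2: union(13, 4) -> merged; set of 13 now {4, 13}
Step 3: union(12, 14) -> merged; set of 12 now {10, 12, 14}
Step 4: find(10) -> no change; set of 10 is {10, 12, 14}
Step 5: union(2, 4) -> merged; set of 2 now {2, 4, 13}
Step 6: find(5) -> no change; set of 5 is {5}
Step 7: union(7, 13) -> merged; set of 7 now {2, 4, 7, 13}
Step 8: find(2) -> no change; set of 2 is {2, 4, 7, 13}
Step 9: find(4) -> no change; set of 4 is {2, 4, 7, 13}
Step 10: find(12) -> no change; set of 12 is {10, 12, 14}
Step 11: find(2) -> no change; set of 2 is {2, 4, 7, 13}
Step 12: union(14, 13) -> merged; set of 14 now {2, 4, 7, 10, 12, 13, 14}
Step 13: union(1, 4) -> merged; set of 1 now {1, 2, 4, 7, 10, 12, 13, 14}
Step 14: find(12) -> no change; set of 12 is {1, 2, 4, 7, 10, 12, 13, 14}
Step 15: union(4, 12) -> already same set; set of 4 now {1, 2, 4, 7, 10, 12, 13, 14}
Step 16: find(10) -> no change; set of 10 is {1, 2, 4, 7, 10, 12, 13, 14}
Step 17: union(1, 4) -> already same set; set of 1 now {1, 2, 4, 7, 10, 12, 13, 14}
Step 18: find(9) -> no change; set of 9 is {9}
Set of 4: {1, 2, 4, 7, 10, 12, 13, 14}; 3 is not a member.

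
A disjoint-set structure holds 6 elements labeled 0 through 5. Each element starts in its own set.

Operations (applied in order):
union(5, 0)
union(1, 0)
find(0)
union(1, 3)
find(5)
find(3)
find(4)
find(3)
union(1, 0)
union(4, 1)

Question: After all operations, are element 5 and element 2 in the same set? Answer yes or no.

Step 1: union(5, 0) -> merged; set of 5 now {0, 5}
Step 2: union(1, 0) -> merged; set of 1 now {0, 1, 5}
Step 3: find(0) -> no change; set of 0 is {0, 1, 5}
Step 4: union(1, 3) -> merged; set of 1 now {0, 1, 3, 5}
Step 5: find(5) -> no change; set of 5 is {0, 1, 3, 5}
Step 6: find(3) -> no change; set of 3 is {0, 1, 3, 5}
Step 7: find(4) -> no change; set of 4 is {4}
Step 8: find(3) -> no change; set of 3 is {0, 1, 3, 5}
Step 9: union(1, 0) -> already same set; set of 1 now {0, 1, 3, 5}
Step 10: union(4, 1) -> merged; set of 4 now {0, 1, 3, 4, 5}
Set of 5: {0, 1, 3, 4, 5}; 2 is not a member.

Answer: no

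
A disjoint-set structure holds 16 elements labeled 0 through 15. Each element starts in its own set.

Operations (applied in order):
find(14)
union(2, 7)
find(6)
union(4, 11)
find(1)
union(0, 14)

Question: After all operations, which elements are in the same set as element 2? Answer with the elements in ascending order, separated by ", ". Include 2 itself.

Step 1: find(14) -> no change; set of 14 is {14}
Step 2: union(2, 7) -> merged; set of 2 now {2, 7}
Step 3: find(6) -> no change; set of 6 is {6}
Step 4: union(4, 11) -> merged; set of 4 now {4, 11}
Step 5: find(1) -> no change; set of 1 is {1}
Step 6: union(0, 14) -> merged; set of 0 now {0, 14}
Component of 2: {2, 7}

Answer: 2, 7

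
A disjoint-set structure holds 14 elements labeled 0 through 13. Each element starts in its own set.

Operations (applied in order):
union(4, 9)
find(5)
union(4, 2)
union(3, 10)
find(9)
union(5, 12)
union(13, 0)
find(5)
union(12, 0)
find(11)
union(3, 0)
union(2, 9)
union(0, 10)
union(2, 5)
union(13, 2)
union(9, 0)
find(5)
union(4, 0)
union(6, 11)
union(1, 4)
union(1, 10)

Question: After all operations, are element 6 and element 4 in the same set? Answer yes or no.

Answer: no

Derivation:
Step 1: union(4, 9) -> merged; set of 4 now {4, 9}
Step 2: find(5) -> no change; set of 5 is {5}
Step 3: union(4, 2) -> merged; set of 4 now {2, 4, 9}
Step 4: union(3, 10) -> merged; set of 3 now {3, 10}
Step 5: find(9) -> no change; set of 9 is {2, 4, 9}
Step 6: union(5, 12) -> merged; set of 5 now {5, 12}
Step 7: union(13, 0) -> merged; set of 13 now {0, 13}
Step 8: find(5) -> no change; set of 5 is {5, 12}
Step 9: union(12, 0) -> merged; set of 12 now {0, 5, 12, 13}
Step 10: find(11) -> no change; set of 11 is {11}
Step 11: union(3, 0) -> merged; set of 3 now {0, 3, 5, 10, 12, 13}
Step 12: union(2, 9) -> already same set; set of 2 now {2, 4, 9}
Step 13: union(0, 10) -> already same set; set of 0 now {0, 3, 5, 10, 12, 13}
Step 14: union(2, 5) -> merged; set of 2 now {0, 2, 3, 4, 5, 9, 10, 12, 13}
Step 15: union(13, 2) -> already same set; set of 13 now {0, 2, 3, 4, 5, 9, 10, 12, 13}
Step 16: union(9, 0) -> already same set; set of 9 now {0, 2, 3, 4, 5, 9, 10, 12, 13}
Step 17: find(5) -> no change; set of 5 is {0, 2, 3, 4, 5, 9, 10, 12, 13}
Step 18: union(4, 0) -> already same set; set of 4 now {0, 2, 3, 4, 5, 9, 10, 12, 13}
Step 19: union(6, 11) -> merged; set of 6 now {6, 11}
Step 20: union(1, 4) -> merged; set of 1 now {0, 1, 2, 3, 4, 5, 9, 10, 12, 13}
Step 21: union(1, 10) -> already same set; set of 1 now {0, 1, 2, 3, 4, 5, 9, 10, 12, 13}
Set of 6: {6, 11}; 4 is not a member.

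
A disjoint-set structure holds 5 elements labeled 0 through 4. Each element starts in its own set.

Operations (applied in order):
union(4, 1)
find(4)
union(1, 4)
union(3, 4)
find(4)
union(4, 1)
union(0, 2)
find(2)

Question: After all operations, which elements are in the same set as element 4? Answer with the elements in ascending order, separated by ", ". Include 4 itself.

Answer: 1, 3, 4

Derivation:
Step 1: union(4, 1) -> merged; set of 4 now {1, 4}
Step 2: find(4) -> no change; set of 4 is {1, 4}
Step 3: union(1, 4) -> already same set; set of 1 now {1, 4}
Step 4: union(3, 4) -> merged; set of 3 now {1, 3, 4}
Step 5: find(4) -> no change; set of 4 is {1, 3, 4}
Step 6: union(4, 1) -> already same set; set of 4 now {1, 3, 4}
Step 7: union(0, 2) -> merged; set of 0 now {0, 2}
Step 8: find(2) -> no change; set of 2 is {0, 2}
Component of 4: {1, 3, 4}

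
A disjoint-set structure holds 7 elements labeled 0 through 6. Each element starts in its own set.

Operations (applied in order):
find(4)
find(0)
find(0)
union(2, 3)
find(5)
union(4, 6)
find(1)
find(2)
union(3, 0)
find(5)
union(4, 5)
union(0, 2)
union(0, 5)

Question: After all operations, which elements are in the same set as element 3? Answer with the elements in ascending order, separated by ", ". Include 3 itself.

Answer: 0, 2, 3, 4, 5, 6

Derivation:
Step 1: find(4) -> no change; set of 4 is {4}
Step 2: find(0) -> no change; set of 0 is {0}
Step 3: find(0) -> no change; set of 0 is {0}
Step 4: union(2, 3) -> merged; set of 2 now {2, 3}
Step 5: find(5) -> no change; set of 5 is {5}
Step 6: union(4, 6) -> merged; set of 4 now {4, 6}
Step 7: find(1) -> no change; set of 1 is {1}
Step 8: find(2) -> no change; set of 2 is {2, 3}
Step 9: union(3, 0) -> merged; set of 3 now {0, 2, 3}
Step 10: find(5) -> no change; set of 5 is {5}
Step 11: union(4, 5) -> merged; set of 4 now {4, 5, 6}
Step 12: union(0, 2) -> already same set; set of 0 now {0, 2, 3}
Step 13: union(0, 5) -> merged; set of 0 now {0, 2, 3, 4, 5, 6}
Component of 3: {0, 2, 3, 4, 5, 6}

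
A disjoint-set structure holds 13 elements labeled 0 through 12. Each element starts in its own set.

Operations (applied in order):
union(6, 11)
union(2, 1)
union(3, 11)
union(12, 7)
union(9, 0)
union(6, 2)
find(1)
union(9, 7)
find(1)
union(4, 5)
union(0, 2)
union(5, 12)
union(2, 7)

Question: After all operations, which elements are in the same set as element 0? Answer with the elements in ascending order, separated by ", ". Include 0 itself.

Answer: 0, 1, 2, 3, 4, 5, 6, 7, 9, 11, 12

Derivation:
Step 1: union(6, 11) -> merged; set of 6 now {6, 11}
Step 2: union(2, 1) -> merged; set of 2 now {1, 2}
Step 3: union(3, 11) -> merged; set of 3 now {3, 6, 11}
Step 4: union(12, 7) -> merged; set of 12 now {7, 12}
Step 5: union(9, 0) -> merged; set of 9 now {0, 9}
Step 6: union(6, 2) -> merged; set of 6 now {1, 2, 3, 6, 11}
Step 7: find(1) -> no change; set of 1 is {1, 2, 3, 6, 11}
Step 8: union(9, 7) -> merged; set of 9 now {0, 7, 9, 12}
Step 9: find(1) -> no change; set of 1 is {1, 2, 3, 6, 11}
Step 10: union(4, 5) -> merged; set of 4 now {4, 5}
Step 11: union(0, 2) -> merged; set of 0 now {0, 1, 2, 3, 6, 7, 9, 11, 12}
Step 12: union(5, 12) -> merged; set of 5 now {0, 1, 2, 3, 4, 5, 6, 7, 9, 11, 12}
Step 13: union(2, 7) -> already same set; set of 2 now {0, 1, 2, 3, 4, 5, 6, 7, 9, 11, 12}
Component of 0: {0, 1, 2, 3, 4, 5, 6, 7, 9, 11, 12}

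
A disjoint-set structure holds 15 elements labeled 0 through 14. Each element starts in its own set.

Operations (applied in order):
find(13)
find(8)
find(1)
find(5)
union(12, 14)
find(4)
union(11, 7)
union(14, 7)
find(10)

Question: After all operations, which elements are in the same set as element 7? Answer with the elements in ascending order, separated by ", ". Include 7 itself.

Answer: 7, 11, 12, 14

Derivation:
Step 1: find(13) -> no change; set of 13 is {13}
Step 2: find(8) -> no change; set of 8 is {8}
Step 3: find(1) -> no change; set of 1 is {1}
Step 4: find(5) -> no change; set of 5 is {5}
Step 5: union(12, 14) -> merged; set of 12 now {12, 14}
Step 6: find(4) -> no change; set of 4 is {4}
Step 7: union(11, 7) -> merged; set of 11 now {7, 11}
Step 8: union(14, 7) -> merged; set of 14 now {7, 11, 12, 14}
Step 9: find(10) -> no change; set of 10 is {10}
Component of 7: {7, 11, 12, 14}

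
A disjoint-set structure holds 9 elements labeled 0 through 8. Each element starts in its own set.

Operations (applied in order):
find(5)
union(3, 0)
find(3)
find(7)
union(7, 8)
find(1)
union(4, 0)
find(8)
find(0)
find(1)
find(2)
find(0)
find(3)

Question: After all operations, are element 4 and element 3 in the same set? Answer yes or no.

Answer: yes

Derivation:
Step 1: find(5) -> no change; set of 5 is {5}
Step 2: union(3, 0) -> merged; set of 3 now {0, 3}
Step 3: find(3) -> no change; set of 3 is {0, 3}
Step 4: find(7) -> no change; set of 7 is {7}
Step 5: union(7, 8) -> merged; set of 7 now {7, 8}
Step 6: find(1) -> no change; set of 1 is {1}
Step 7: union(4, 0) -> merged; set of 4 now {0, 3, 4}
Step 8: find(8) -> no change; set of 8 is {7, 8}
Step 9: find(0) -> no change; set of 0 is {0, 3, 4}
Step 10: find(1) -> no change; set of 1 is {1}
Step 11: find(2) -> no change; set of 2 is {2}
Step 12: find(0) -> no change; set of 0 is {0, 3, 4}
Step 13: find(3) -> no change; set of 3 is {0, 3, 4}
Set of 4: {0, 3, 4}; 3 is a member.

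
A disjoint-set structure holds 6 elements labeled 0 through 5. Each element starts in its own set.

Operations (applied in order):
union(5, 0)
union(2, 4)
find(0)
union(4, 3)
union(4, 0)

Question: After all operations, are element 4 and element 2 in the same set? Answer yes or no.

Answer: yes

Derivation:
Step 1: union(5, 0) -> merged; set of 5 now {0, 5}
Step 2: union(2, 4) -> merged; set of 2 now {2, 4}
Step 3: find(0) -> no change; set of 0 is {0, 5}
Step 4: union(4, 3) -> merged; set of 4 now {2, 3, 4}
Step 5: union(4, 0) -> merged; set of 4 now {0, 2, 3, 4, 5}
Set of 4: {0, 2, 3, 4, 5}; 2 is a member.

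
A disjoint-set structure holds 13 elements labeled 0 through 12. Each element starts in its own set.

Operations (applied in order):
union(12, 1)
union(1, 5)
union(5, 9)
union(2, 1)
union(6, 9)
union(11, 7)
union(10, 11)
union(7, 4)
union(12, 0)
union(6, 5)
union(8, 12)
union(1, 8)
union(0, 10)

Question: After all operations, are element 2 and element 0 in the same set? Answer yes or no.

Step 1: union(12, 1) -> merged; set of 12 now {1, 12}
Step 2: union(1, 5) -> merged; set of 1 now {1, 5, 12}
Step 3: union(5, 9) -> merged; set of 5 now {1, 5, 9, 12}
Step 4: union(2, 1) -> merged; set of 2 now {1, 2, 5, 9, 12}
Step 5: union(6, 9) -> merged; set of 6 now {1, 2, 5, 6, 9, 12}
Step 6: union(11, 7) -> merged; set of 11 now {7, 11}
Step 7: union(10, 11) -> merged; set of 10 now {7, 10, 11}
Step 8: union(7, 4) -> merged; set of 7 now {4, 7, 10, 11}
Step 9: union(12, 0) -> merged; set of 12 now {0, 1, 2, 5, 6, 9, 12}
Step 10: union(6, 5) -> already same set; set of 6 now {0, 1, 2, 5, 6, 9, 12}
Step 11: union(8, 12) -> merged; set of 8 now {0, 1, 2, 5, 6, 8, 9, 12}
Step 12: union(1, 8) -> already same set; set of 1 now {0, 1, 2, 5, 6, 8, 9, 12}
Step 13: union(0, 10) -> merged; set of 0 now {0, 1, 2, 4, 5, 6, 7, 8, 9, 10, 11, 12}
Set of 2: {0, 1, 2, 4, 5, 6, 7, 8, 9, 10, 11, 12}; 0 is a member.

Answer: yes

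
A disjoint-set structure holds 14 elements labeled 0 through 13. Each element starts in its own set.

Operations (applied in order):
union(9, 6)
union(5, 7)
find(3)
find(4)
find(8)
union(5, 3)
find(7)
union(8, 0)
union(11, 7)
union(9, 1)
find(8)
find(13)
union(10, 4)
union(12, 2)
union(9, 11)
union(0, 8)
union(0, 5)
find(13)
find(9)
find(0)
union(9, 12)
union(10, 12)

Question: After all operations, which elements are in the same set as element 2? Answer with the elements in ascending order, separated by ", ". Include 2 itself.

Step 1: union(9, 6) -> merged; set of 9 now {6, 9}
Step 2: union(5, 7) -> merged; set of 5 now {5, 7}
Step 3: find(3) -> no change; set of 3 is {3}
Step 4: find(4) -> no change; set of 4 is {4}
Step 5: find(8) -> no change; set of 8 is {8}
Step 6: union(5, 3) -> merged; set of 5 now {3, 5, 7}
Step 7: find(7) -> no change; set of 7 is {3, 5, 7}
Step 8: union(8, 0) -> merged; set of 8 now {0, 8}
Step 9: union(11, 7) -> merged; set of 11 now {3, 5, 7, 11}
Step 10: union(9, 1) -> merged; set of 9 now {1, 6, 9}
Step 11: find(8) -> no change; set of 8 is {0, 8}
Step 12: find(13) -> no change; set of 13 is {13}
Step 13: union(10, 4) -> merged; set of 10 now {4, 10}
Step 14: union(12, 2) -> merged; set of 12 now {2, 12}
Step 15: union(9, 11) -> merged; set of 9 now {1, 3, 5, 6, 7, 9, 11}
Step 16: union(0, 8) -> already same set; set of 0 now {0, 8}
Step 17: union(0, 5) -> merged; set of 0 now {0, 1, 3, 5, 6, 7, 8, 9, 11}
Step 18: find(13) -> no change; set of 13 is {13}
Step 19: find(9) -> no change; set of 9 is {0, 1, 3, 5, 6, 7, 8, 9, 11}
Step 20: find(0) -> no change; set of 0 is {0, 1, 3, 5, 6, 7, 8, 9, 11}
Step 21: union(9, 12) -> merged; set of 9 now {0, 1, 2, 3, 5, 6, 7, 8, 9, 11, 12}
Step 22: union(10, 12) -> merged; set of 10 now {0, 1, 2, 3, 4, 5, 6, 7, 8, 9, 10, 11, 12}
Component of 2: {0, 1, 2, 3, 4, 5, 6, 7, 8, 9, 10, 11, 12}

Answer: 0, 1, 2, 3, 4, 5, 6, 7, 8, 9, 10, 11, 12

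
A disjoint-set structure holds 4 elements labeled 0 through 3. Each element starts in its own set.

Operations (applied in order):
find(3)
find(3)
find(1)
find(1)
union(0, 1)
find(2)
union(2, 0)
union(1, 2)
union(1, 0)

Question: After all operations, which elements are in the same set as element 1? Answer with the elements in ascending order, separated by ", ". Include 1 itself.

Answer: 0, 1, 2

Derivation:
Step 1: find(3) -> no change; set of 3 is {3}
Step 2: find(3) -> no change; set of 3 is {3}
Step 3: find(1) -> no change; set of 1 is {1}
Step 4: find(1) -> no change; set of 1 is {1}
Step 5: union(0, 1) -> merged; set of 0 now {0, 1}
Step 6: find(2) -> no change; set of 2 is {2}
Step 7: union(2, 0) -> merged; set of 2 now {0, 1, 2}
Step 8: union(1, 2) -> already same set; set of 1 now {0, 1, 2}
Step 9: union(1, 0) -> already same set; set of 1 now {0, 1, 2}
Component of 1: {0, 1, 2}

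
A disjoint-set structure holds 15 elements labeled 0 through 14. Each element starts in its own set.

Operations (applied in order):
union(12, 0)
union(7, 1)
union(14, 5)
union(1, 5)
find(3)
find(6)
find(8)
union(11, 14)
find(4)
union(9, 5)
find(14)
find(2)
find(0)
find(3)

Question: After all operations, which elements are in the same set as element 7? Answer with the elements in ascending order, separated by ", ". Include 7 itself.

Step 1: union(12, 0) -> merged; set of 12 now {0, 12}
Step 2: union(7, 1) -> merged; set of 7 now {1, 7}
Step 3: union(14, 5) -> merged; set of 14 now {5, 14}
Step 4: union(1, 5) -> merged; set of 1 now {1, 5, 7, 14}
Step 5: find(3) -> no change; set of 3 is {3}
Step 6: find(6) -> no change; set of 6 is {6}
Step 7: find(8) -> no change; set of 8 is {8}
Step 8: union(11, 14) -> merged; set of 11 now {1, 5, 7, 11, 14}
Step 9: find(4) -> no change; set of 4 is {4}
Step 10: union(9, 5) -> merged; set of 9 now {1, 5, 7, 9, 11, 14}
Step 11: find(14) -> no change; set of 14 is {1, 5, 7, 9, 11, 14}
Step 12: find(2) -> no change; set of 2 is {2}
Step 13: find(0) -> no change; set of 0 is {0, 12}
Step 14: find(3) -> no change; set of 3 is {3}
Component of 7: {1, 5, 7, 9, 11, 14}

Answer: 1, 5, 7, 9, 11, 14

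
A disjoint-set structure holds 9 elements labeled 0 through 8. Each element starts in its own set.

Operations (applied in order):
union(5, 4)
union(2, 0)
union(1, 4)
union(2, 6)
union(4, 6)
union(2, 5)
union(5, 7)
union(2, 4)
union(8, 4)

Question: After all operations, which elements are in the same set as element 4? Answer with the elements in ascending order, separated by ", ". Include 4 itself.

Step 1: union(5, 4) -> merged; set of 5 now {4, 5}
Step 2: union(2, 0) -> merged; set of 2 now {0, 2}
Step 3: union(1, 4) -> merged; set of 1 now {1, 4, 5}
Step 4: union(2, 6) -> merged; set of 2 now {0, 2, 6}
Step 5: union(4, 6) -> merged; set of 4 now {0, 1, 2, 4, 5, 6}
Step 6: union(2, 5) -> already same set; set of 2 now {0, 1, 2, 4, 5, 6}
Step 7: union(5, 7) -> merged; set of 5 now {0, 1, 2, 4, 5, 6, 7}
Step 8: union(2, 4) -> already same set; set of 2 now {0, 1, 2, 4, 5, 6, 7}
Step 9: union(8, 4) -> merged; set of 8 now {0, 1, 2, 4, 5, 6, 7, 8}
Component of 4: {0, 1, 2, 4, 5, 6, 7, 8}

Answer: 0, 1, 2, 4, 5, 6, 7, 8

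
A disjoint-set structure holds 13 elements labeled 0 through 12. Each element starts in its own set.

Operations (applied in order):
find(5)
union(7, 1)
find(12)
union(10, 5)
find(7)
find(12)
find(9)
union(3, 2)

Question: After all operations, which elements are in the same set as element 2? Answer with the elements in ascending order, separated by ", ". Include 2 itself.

Answer: 2, 3

Derivation:
Step 1: find(5) -> no change; set of 5 is {5}
Step 2: union(7, 1) -> merged; set of 7 now {1, 7}
Step 3: find(12) -> no change; set of 12 is {12}
Step 4: union(10, 5) -> merged; set of 10 now {5, 10}
Step 5: find(7) -> no change; set of 7 is {1, 7}
Step 6: find(12) -> no change; set of 12 is {12}
Step 7: find(9) -> no change; set of 9 is {9}
Step 8: union(3, 2) -> merged; set of 3 now {2, 3}
Component of 2: {2, 3}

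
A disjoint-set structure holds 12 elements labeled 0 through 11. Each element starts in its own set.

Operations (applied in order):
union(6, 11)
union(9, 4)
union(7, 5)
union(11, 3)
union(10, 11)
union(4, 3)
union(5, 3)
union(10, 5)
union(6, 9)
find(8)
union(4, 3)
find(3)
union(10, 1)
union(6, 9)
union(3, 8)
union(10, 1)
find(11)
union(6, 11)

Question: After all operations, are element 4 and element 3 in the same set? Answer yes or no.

Step 1: union(6, 11) -> merged; set of 6 now {6, 11}
Step 2: union(9, 4) -> merged; set of 9 now {4, 9}
Step 3: union(7, 5) -> merged; set of 7 now {5, 7}
Step 4: union(11, 3) -> merged; set of 11 now {3, 6, 11}
Step 5: union(10, 11) -> merged; set of 10 now {3, 6, 10, 11}
Step 6: union(4, 3) -> merged; set of 4 now {3, 4, 6, 9, 10, 11}
Step 7: union(5, 3) -> merged; set of 5 now {3, 4, 5, 6, 7, 9, 10, 11}
Step 8: union(10, 5) -> already same set; set of 10 now {3, 4, 5, 6, 7, 9, 10, 11}
Step 9: union(6, 9) -> already same set; set of 6 now {3, 4, 5, 6, 7, 9, 10, 11}
Step 10: find(8) -> no change; set of 8 is {8}
Step 11: union(4, 3) -> already same set; set of 4 now {3, 4, 5, 6, 7, 9, 10, 11}
Step 12: find(3) -> no change; set of 3 is {3, 4, 5, 6, 7, 9, 10, 11}
Step 13: union(10, 1) -> merged; set of 10 now {1, 3, 4, 5, 6, 7, 9, 10, 11}
Step 14: union(6, 9) -> already same set; set of 6 now {1, 3, 4, 5, 6, 7, 9, 10, 11}
Step 15: union(3, 8) -> merged; set of 3 now {1, 3, 4, 5, 6, 7, 8, 9, 10, 11}
Step 16: union(10, 1) -> already same set; set of 10 now {1, 3, 4, 5, 6, 7, 8, 9, 10, 11}
Step 17: find(11) -> no change; set of 11 is {1, 3, 4, 5, 6, 7, 8, 9, 10, 11}
Step 18: union(6, 11) -> already same set; set of 6 now {1, 3, 4, 5, 6, 7, 8, 9, 10, 11}
Set of 4: {1, 3, 4, 5, 6, 7, 8, 9, 10, 11}; 3 is a member.

Answer: yes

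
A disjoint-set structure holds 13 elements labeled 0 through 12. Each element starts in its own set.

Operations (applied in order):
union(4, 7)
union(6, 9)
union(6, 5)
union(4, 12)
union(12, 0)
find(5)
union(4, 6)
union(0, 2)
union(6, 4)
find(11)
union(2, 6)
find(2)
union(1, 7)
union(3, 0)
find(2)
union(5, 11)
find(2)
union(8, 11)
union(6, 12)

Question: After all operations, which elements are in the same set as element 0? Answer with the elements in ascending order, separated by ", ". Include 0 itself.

Answer: 0, 1, 2, 3, 4, 5, 6, 7, 8, 9, 11, 12

Derivation:
Step 1: union(4, 7) -> merged; set of 4 now {4, 7}
Step 2: union(6, 9) -> merged; set of 6 now {6, 9}
Step 3: union(6, 5) -> merged; set of 6 now {5, 6, 9}
Step 4: union(4, 12) -> merged; set of 4 now {4, 7, 12}
Step 5: union(12, 0) -> merged; set of 12 now {0, 4, 7, 12}
Step 6: find(5) -> no change; set of 5 is {5, 6, 9}
Step 7: union(4, 6) -> merged; set of 4 now {0, 4, 5, 6, 7, 9, 12}
Step 8: union(0, 2) -> merged; set of 0 now {0, 2, 4, 5, 6, 7, 9, 12}
Step 9: union(6, 4) -> already same set; set of 6 now {0, 2, 4, 5, 6, 7, 9, 12}
Step 10: find(11) -> no change; set of 11 is {11}
Step 11: union(2, 6) -> already same set; set of 2 now {0, 2, 4, 5, 6, 7, 9, 12}
Step 12: find(2) -> no change; set of 2 is {0, 2, 4, 5, 6, 7, 9, 12}
Step 13: union(1, 7) -> merged; set of 1 now {0, 1, 2, 4, 5, 6, 7, 9, 12}
Step 14: union(3, 0) -> merged; set of 3 now {0, 1, 2, 3, 4, 5, 6, 7, 9, 12}
Step 15: find(2) -> no change; set of 2 is {0, 1, 2, 3, 4, 5, 6, 7, 9, 12}
Step 16: union(5, 11) -> merged; set of 5 now {0, 1, 2, 3, 4, 5, 6, 7, 9, 11, 12}
Step 17: find(2) -> no change; set of 2 is {0, 1, 2, 3, 4, 5, 6, 7, 9, 11, 12}
Step 18: union(8, 11) -> merged; set of 8 now {0, 1, 2, 3, 4, 5, 6, 7, 8, 9, 11, 12}
Step 19: union(6, 12) -> already same set; set of 6 now {0, 1, 2, 3, 4, 5, 6, 7, 8, 9, 11, 12}
Component of 0: {0, 1, 2, 3, 4, 5, 6, 7, 8, 9, 11, 12}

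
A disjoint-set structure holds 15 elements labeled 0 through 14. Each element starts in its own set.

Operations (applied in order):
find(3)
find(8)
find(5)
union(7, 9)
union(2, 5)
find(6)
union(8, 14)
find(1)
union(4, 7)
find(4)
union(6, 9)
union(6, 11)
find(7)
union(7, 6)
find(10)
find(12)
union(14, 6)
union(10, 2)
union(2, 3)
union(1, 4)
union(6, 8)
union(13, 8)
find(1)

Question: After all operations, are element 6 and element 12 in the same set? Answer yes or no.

Answer: no

Derivation:
Step 1: find(3) -> no change; set of 3 is {3}
Step 2: find(8) -> no change; set of 8 is {8}
Step 3: find(5) -> no change; set of 5 is {5}
Step 4: union(7, 9) -> merged; set of 7 now {7, 9}
Step 5: union(2, 5) -> merged; set of 2 now {2, 5}
Step 6: find(6) -> no change; set of 6 is {6}
Step 7: union(8, 14) -> merged; set of 8 now {8, 14}
Step 8: find(1) -> no change; set of 1 is {1}
Step 9: union(4, 7) -> merged; set of 4 now {4, 7, 9}
Step 10: find(4) -> no change; set of 4 is {4, 7, 9}
Step 11: union(6, 9) -> merged; set of 6 now {4, 6, 7, 9}
Step 12: union(6, 11) -> merged; set of 6 now {4, 6, 7, 9, 11}
Step 13: find(7) -> no change; set of 7 is {4, 6, 7, 9, 11}
Step 14: union(7, 6) -> already same set; set of 7 now {4, 6, 7, 9, 11}
Step 15: find(10) -> no change; set of 10 is {10}
Step 16: find(12) -> no change; set of 12 is {12}
Step 17: union(14, 6) -> merged; set of 14 now {4, 6, 7, 8, 9, 11, 14}
Step 18: union(10, 2) -> merged; set of 10 now {2, 5, 10}
Step 19: union(2, 3) -> merged; set of 2 now {2, 3, 5, 10}
Step 20: union(1, 4) -> merged; set of 1 now {1, 4, 6, 7, 8, 9, 11, 14}
Step 21: union(6, 8) -> already same set; set of 6 now {1, 4, 6, 7, 8, 9, 11, 14}
Step 22: union(13, 8) -> merged; set of 13 now {1, 4, 6, 7, 8, 9, 11, 13, 14}
Step 23: find(1) -> no change; set of 1 is {1, 4, 6, 7, 8, 9, 11, 13, 14}
Set of 6: {1, 4, 6, 7, 8, 9, 11, 13, 14}; 12 is not a member.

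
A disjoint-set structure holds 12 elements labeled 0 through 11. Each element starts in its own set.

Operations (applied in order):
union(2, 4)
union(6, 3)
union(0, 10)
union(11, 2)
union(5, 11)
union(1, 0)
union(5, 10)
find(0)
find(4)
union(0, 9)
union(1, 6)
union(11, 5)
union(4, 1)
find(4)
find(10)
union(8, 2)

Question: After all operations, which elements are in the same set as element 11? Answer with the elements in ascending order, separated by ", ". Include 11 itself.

Answer: 0, 1, 2, 3, 4, 5, 6, 8, 9, 10, 11

Derivation:
Step 1: union(2, 4) -> merged; set of 2 now {2, 4}
Step 2: union(6, 3) -> merged; set of 6 now {3, 6}
Step 3: union(0, 10) -> merged; set of 0 now {0, 10}
Step 4: union(11, 2) -> merged; set of 11 now {2, 4, 11}
Step 5: union(5, 11) -> merged; set of 5 now {2, 4, 5, 11}
Step 6: union(1, 0) -> merged; set of 1 now {0, 1, 10}
Step 7: union(5, 10) -> merged; set of 5 now {0, 1, 2, 4, 5, 10, 11}
Step 8: find(0) -> no change; set of 0 is {0, 1, 2, 4, 5, 10, 11}
Step 9: find(4) -> no change; set of 4 is {0, 1, 2, 4, 5, 10, 11}
Step 10: union(0, 9) -> merged; set of 0 now {0, 1, 2, 4, 5, 9, 10, 11}
Step 11: union(1, 6) -> merged; set of 1 now {0, 1, 2, 3, 4, 5, 6, 9, 10, 11}
Step 12: union(11, 5) -> already same set; set of 11 now {0, 1, 2, 3, 4, 5, 6, 9, 10, 11}
Step 13: union(4, 1) -> already same set; set of 4 now {0, 1, 2, 3, 4, 5, 6, 9, 10, 11}
Step 14: find(4) -> no change; set of 4 is {0, 1, 2, 3, 4, 5, 6, 9, 10, 11}
Step 15: find(10) -> no change; set of 10 is {0, 1, 2, 3, 4, 5, 6, 9, 10, 11}
Step 16: union(8, 2) -> merged; set of 8 now {0, 1, 2, 3, 4, 5, 6, 8, 9, 10, 11}
Component of 11: {0, 1, 2, 3, 4, 5, 6, 8, 9, 10, 11}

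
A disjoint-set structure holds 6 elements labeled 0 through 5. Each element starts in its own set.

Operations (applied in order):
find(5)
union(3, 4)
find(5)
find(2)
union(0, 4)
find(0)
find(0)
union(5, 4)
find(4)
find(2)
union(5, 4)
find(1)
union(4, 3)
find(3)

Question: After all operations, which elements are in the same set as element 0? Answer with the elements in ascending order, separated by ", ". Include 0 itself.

Answer: 0, 3, 4, 5

Derivation:
Step 1: find(5) -> no change; set of 5 is {5}
Step 2: union(3, 4) -> merged; set of 3 now {3, 4}
Step 3: find(5) -> no change; set of 5 is {5}
Step 4: find(2) -> no change; set of 2 is {2}
Step 5: union(0, 4) -> merged; set of 0 now {0, 3, 4}
Step 6: find(0) -> no change; set of 0 is {0, 3, 4}
Step 7: find(0) -> no change; set of 0 is {0, 3, 4}
Step 8: union(5, 4) -> merged; set of 5 now {0, 3, 4, 5}
Step 9: find(4) -> no change; set of 4 is {0, 3, 4, 5}
Step 10: find(2) -> no change; set of 2 is {2}
Step 11: union(5, 4) -> already same set; set of 5 now {0, 3, 4, 5}
Step 12: find(1) -> no change; set of 1 is {1}
Step 13: union(4, 3) -> already same set; set of 4 now {0, 3, 4, 5}
Step 14: find(3) -> no change; set of 3 is {0, 3, 4, 5}
Component of 0: {0, 3, 4, 5}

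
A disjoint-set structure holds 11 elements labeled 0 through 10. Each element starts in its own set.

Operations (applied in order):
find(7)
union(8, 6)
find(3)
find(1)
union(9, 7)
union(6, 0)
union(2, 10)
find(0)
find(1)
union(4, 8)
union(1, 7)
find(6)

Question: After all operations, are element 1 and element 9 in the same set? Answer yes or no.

Step 1: find(7) -> no change; set of 7 is {7}
Step 2: union(8, 6) -> merged; set of 8 now {6, 8}
Step 3: find(3) -> no change; set of 3 is {3}
Step 4: find(1) -> no change; set of 1 is {1}
Step 5: union(9, 7) -> merged; set of 9 now {7, 9}
Step 6: union(6, 0) -> merged; set of 6 now {0, 6, 8}
Step 7: union(2, 10) -> merged; set of 2 now {2, 10}
Step 8: find(0) -> no change; set of 0 is {0, 6, 8}
Step 9: find(1) -> no change; set of 1 is {1}
Step 10: union(4, 8) -> merged; set of 4 now {0, 4, 6, 8}
Step 11: union(1, 7) -> merged; set of 1 now {1, 7, 9}
Step 12: find(6) -> no change; set of 6 is {0, 4, 6, 8}
Set of 1: {1, 7, 9}; 9 is a member.

Answer: yes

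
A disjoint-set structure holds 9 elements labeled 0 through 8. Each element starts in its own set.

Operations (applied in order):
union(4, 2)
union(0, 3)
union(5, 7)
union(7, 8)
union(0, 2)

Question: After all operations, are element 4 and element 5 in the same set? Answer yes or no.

Answer: no

Derivation:
Step 1: union(4, 2) -> merged; set of 4 now {2, 4}
Step 2: union(0, 3) -> merged; set of 0 now {0, 3}
Step 3: union(5, 7) -> merged; set of 5 now {5, 7}
Step 4: union(7, 8) -> merged; set of 7 now {5, 7, 8}
Step 5: union(0, 2) -> merged; set of 0 now {0, 2, 3, 4}
Set of 4: {0, 2, 3, 4}; 5 is not a member.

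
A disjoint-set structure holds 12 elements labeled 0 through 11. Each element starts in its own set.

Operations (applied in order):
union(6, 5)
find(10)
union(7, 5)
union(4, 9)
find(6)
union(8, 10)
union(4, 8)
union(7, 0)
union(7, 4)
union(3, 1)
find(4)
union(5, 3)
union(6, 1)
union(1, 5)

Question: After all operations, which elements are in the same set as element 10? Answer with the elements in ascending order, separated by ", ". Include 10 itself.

Answer: 0, 1, 3, 4, 5, 6, 7, 8, 9, 10

Derivation:
Step 1: union(6, 5) -> merged; set of 6 now {5, 6}
Step 2: find(10) -> no change; set of 10 is {10}
Step 3: union(7, 5) -> merged; set of 7 now {5, 6, 7}
Step 4: union(4, 9) -> merged; set of 4 now {4, 9}
Step 5: find(6) -> no change; set of 6 is {5, 6, 7}
Step 6: union(8, 10) -> merged; set of 8 now {8, 10}
Step 7: union(4, 8) -> merged; set of 4 now {4, 8, 9, 10}
Step 8: union(7, 0) -> merged; set of 7 now {0, 5, 6, 7}
Step 9: union(7, 4) -> merged; set of 7 now {0, 4, 5, 6, 7, 8, 9, 10}
Step 10: union(3, 1) -> merged; set of 3 now {1, 3}
Step 11: find(4) -> no change; set of 4 is {0, 4, 5, 6, 7, 8, 9, 10}
Step 12: union(5, 3) -> merged; set of 5 now {0, 1, 3, 4, 5, 6, 7, 8, 9, 10}
Step 13: union(6, 1) -> already same set; set of 6 now {0, 1, 3, 4, 5, 6, 7, 8, 9, 10}
Step 14: union(1, 5) -> already same set; set of 1 now {0, 1, 3, 4, 5, 6, 7, 8, 9, 10}
Component of 10: {0, 1, 3, 4, 5, 6, 7, 8, 9, 10}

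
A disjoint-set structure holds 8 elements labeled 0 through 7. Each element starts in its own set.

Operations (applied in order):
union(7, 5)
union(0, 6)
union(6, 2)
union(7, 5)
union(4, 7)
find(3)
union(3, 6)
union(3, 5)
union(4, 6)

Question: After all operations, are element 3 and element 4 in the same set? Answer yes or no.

Step 1: union(7, 5) -> merged; set of 7 now {5, 7}
Step 2: union(0, 6) -> merged; set of 0 now {0, 6}
Step 3: union(6, 2) -> merged; set of 6 now {0, 2, 6}
Step 4: union(7, 5) -> already same set; set of 7 now {5, 7}
Step 5: union(4, 7) -> merged; set of 4 now {4, 5, 7}
Step 6: find(3) -> no change; set of 3 is {3}
Step 7: union(3, 6) -> merged; set of 3 now {0, 2, 3, 6}
Step 8: union(3, 5) -> merged; set of 3 now {0, 2, 3, 4, 5, 6, 7}
Step 9: union(4, 6) -> already same set; set of 4 now {0, 2, 3, 4, 5, 6, 7}
Set of 3: {0, 2, 3, 4, 5, 6, 7}; 4 is a member.

Answer: yes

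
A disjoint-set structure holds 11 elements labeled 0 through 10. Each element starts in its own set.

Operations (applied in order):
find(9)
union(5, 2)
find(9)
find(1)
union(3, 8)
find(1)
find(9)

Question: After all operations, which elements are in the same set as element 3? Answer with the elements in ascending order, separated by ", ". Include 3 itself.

Step 1: find(9) -> no change; set of 9 is {9}
Step 2: union(5, 2) -> merged; set of 5 now {2, 5}
Step 3: find(9) -> no change; set of 9 is {9}
Step 4: find(1) -> no change; set of 1 is {1}
Step 5: union(3, 8) -> merged; set of 3 now {3, 8}
Step 6: find(1) -> no change; set of 1 is {1}
Step 7: find(9) -> no change; set of 9 is {9}
Component of 3: {3, 8}

Answer: 3, 8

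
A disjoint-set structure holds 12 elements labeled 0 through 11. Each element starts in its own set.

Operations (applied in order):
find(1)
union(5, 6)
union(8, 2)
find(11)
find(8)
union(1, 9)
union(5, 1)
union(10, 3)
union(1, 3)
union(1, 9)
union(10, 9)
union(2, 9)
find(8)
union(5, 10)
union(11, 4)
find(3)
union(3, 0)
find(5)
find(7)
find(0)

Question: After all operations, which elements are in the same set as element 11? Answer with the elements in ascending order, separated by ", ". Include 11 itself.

Step 1: find(1) -> no change; set of 1 is {1}
Step 2: union(5, 6) -> merged; set of 5 now {5, 6}
Step 3: union(8, 2) -> merged; set of 8 now {2, 8}
Step 4: find(11) -> no change; set of 11 is {11}
Step 5: find(8) -> no change; set of 8 is {2, 8}
Step 6: union(1, 9) -> merged; set of 1 now {1, 9}
Step 7: union(5, 1) -> merged; set of 5 now {1, 5, 6, 9}
Step 8: union(10, 3) -> merged; set of 10 now {3, 10}
Step 9: union(1, 3) -> merged; set of 1 now {1, 3, 5, 6, 9, 10}
Step 10: union(1, 9) -> already same set; set of 1 now {1, 3, 5, 6, 9, 10}
Step 11: union(10, 9) -> already same set; set of 10 now {1, 3, 5, 6, 9, 10}
Step 12: union(2, 9) -> merged; set of 2 now {1, 2, 3, 5, 6, 8, 9, 10}
Step 13: find(8) -> no change; set of 8 is {1, 2, 3, 5, 6, 8, 9, 10}
Step 14: union(5, 10) -> already same set; set of 5 now {1, 2, 3, 5, 6, 8, 9, 10}
Step 15: union(11, 4) -> merged; set of 11 now {4, 11}
Step 16: find(3) -> no change; set of 3 is {1, 2, 3, 5, 6, 8, 9, 10}
Step 17: union(3, 0) -> merged; set of 3 now {0, 1, 2, 3, 5, 6, 8, 9, 10}
Step 18: find(5) -> no change; set of 5 is {0, 1, 2, 3, 5, 6, 8, 9, 10}
Step 19: find(7) -> no change; set of 7 is {7}
Step 20: find(0) -> no change; set of 0 is {0, 1, 2, 3, 5, 6, 8, 9, 10}
Component of 11: {4, 11}

Answer: 4, 11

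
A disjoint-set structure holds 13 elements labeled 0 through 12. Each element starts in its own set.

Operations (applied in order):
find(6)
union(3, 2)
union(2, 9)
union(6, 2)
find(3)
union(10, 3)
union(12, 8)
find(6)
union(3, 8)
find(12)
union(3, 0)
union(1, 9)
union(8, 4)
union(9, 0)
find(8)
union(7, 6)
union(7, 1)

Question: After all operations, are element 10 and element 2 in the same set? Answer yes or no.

Step 1: find(6) -> no change; set of 6 is {6}
Step 2: union(3, 2) -> merged; set of 3 now {2, 3}
Step 3: union(2, 9) -> merged; set of 2 now {2, 3, 9}
Step 4: union(6, 2) -> merged; set of 6 now {2, 3, 6, 9}
Step 5: find(3) -> no change; set of 3 is {2, 3, 6, 9}
Step 6: union(10, 3) -> merged; set of 10 now {2, 3, 6, 9, 10}
Step 7: union(12, 8) -> merged; set of 12 now {8, 12}
Step 8: find(6) -> no change; set of 6 is {2, 3, 6, 9, 10}
Step 9: union(3, 8) -> merged; set of 3 now {2, 3, 6, 8, 9, 10, 12}
Step 10: find(12) -> no change; set of 12 is {2, 3, 6, 8, 9, 10, 12}
Step 11: union(3, 0) -> merged; set of 3 now {0, 2, 3, 6, 8, 9, 10, 12}
Step 12: union(1, 9) -> merged; set of 1 now {0, 1, 2, 3, 6, 8, 9, 10, 12}
Step 13: union(8, 4) -> merged; set of 8 now {0, 1, 2, 3, 4, 6, 8, 9, 10, 12}
Step 14: union(9, 0) -> already same set; set of 9 now {0, 1, 2, 3, 4, 6, 8, 9, 10, 12}
Step 15: find(8) -> no change; set of 8 is {0, 1, 2, 3, 4, 6, 8, 9, 10, 12}
Step 16: union(7, 6) -> merged; set of 7 now {0, 1, 2, 3, 4, 6, 7, 8, 9, 10, 12}
Step 17: union(7, 1) -> already same set; set of 7 now {0, 1, 2, 3, 4, 6, 7, 8, 9, 10, 12}
Set of 10: {0, 1, 2, 3, 4, 6, 7, 8, 9, 10, 12}; 2 is a member.

Answer: yes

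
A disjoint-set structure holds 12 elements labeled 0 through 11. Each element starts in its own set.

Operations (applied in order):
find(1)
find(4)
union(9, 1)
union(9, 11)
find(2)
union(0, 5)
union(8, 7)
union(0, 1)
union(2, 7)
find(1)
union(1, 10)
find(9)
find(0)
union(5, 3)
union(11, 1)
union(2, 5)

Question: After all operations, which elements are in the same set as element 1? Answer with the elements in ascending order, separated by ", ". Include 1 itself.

Step 1: find(1) -> no change; set of 1 is {1}
Step 2: find(4) -> no change; set of 4 is {4}
Step 3: union(9, 1) -> merged; set of 9 now {1, 9}
Step 4: union(9, 11) -> merged; set of 9 now {1, 9, 11}
Step 5: find(2) -> no change; set of 2 is {2}
Step 6: union(0, 5) -> merged; set of 0 now {0, 5}
Step 7: union(8, 7) -> merged; set of 8 now {7, 8}
Step 8: union(0, 1) -> merged; set of 0 now {0, 1, 5, 9, 11}
Step 9: union(2, 7) -> merged; set of 2 now {2, 7, 8}
Step 10: find(1) -> no change; set of 1 is {0, 1, 5, 9, 11}
Step 11: union(1, 10) -> merged; set of 1 now {0, 1, 5, 9, 10, 11}
Step 12: find(9) -> no change; set of 9 is {0, 1, 5, 9, 10, 11}
Step 13: find(0) -> no change; set of 0 is {0, 1, 5, 9, 10, 11}
Step 14: union(5, 3) -> merged; set of 5 now {0, 1, 3, 5, 9, 10, 11}
Step 15: union(11, 1) -> already same set; set of 11 now {0, 1, 3, 5, 9, 10, 11}
Step 16: union(2, 5) -> merged; set of 2 now {0, 1, 2, 3, 5, 7, 8, 9, 10, 11}
Component of 1: {0, 1, 2, 3, 5, 7, 8, 9, 10, 11}

Answer: 0, 1, 2, 3, 5, 7, 8, 9, 10, 11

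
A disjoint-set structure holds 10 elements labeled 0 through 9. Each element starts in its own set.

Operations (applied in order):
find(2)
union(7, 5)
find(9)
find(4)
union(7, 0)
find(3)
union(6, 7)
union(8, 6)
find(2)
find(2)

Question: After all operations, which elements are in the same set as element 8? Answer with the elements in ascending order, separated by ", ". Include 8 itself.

Answer: 0, 5, 6, 7, 8

Derivation:
Step 1: find(2) -> no change; set of 2 is {2}
Step 2: union(7, 5) -> merged; set of 7 now {5, 7}
Step 3: find(9) -> no change; set of 9 is {9}
Step 4: find(4) -> no change; set of 4 is {4}
Step 5: union(7, 0) -> merged; set of 7 now {0, 5, 7}
Step 6: find(3) -> no change; set of 3 is {3}
Step 7: union(6, 7) -> merged; set of 6 now {0, 5, 6, 7}
Step 8: union(8, 6) -> merged; set of 8 now {0, 5, 6, 7, 8}
Step 9: find(2) -> no change; set of 2 is {2}
Step 10: find(2) -> no change; set of 2 is {2}
Component of 8: {0, 5, 6, 7, 8}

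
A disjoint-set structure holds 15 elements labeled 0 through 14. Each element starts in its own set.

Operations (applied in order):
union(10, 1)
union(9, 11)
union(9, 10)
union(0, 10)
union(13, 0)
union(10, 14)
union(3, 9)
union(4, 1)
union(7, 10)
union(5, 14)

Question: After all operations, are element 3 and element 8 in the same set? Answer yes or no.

Step 1: union(10, 1) -> merged; set of 10 now {1, 10}
Step 2: union(9, 11) -> merged; set of 9 now {9, 11}
Step 3: union(9, 10) -> merged; set of 9 now {1, 9, 10, 11}
Step 4: union(0, 10) -> merged; set of 0 now {0, 1, 9, 10, 11}
Step 5: union(13, 0) -> merged; set of 13 now {0, 1, 9, 10, 11, 13}
Step 6: union(10, 14) -> merged; set of 10 now {0, 1, 9, 10, 11, 13, 14}
Step 7: union(3, 9) -> merged; set of 3 now {0, 1, 3, 9, 10, 11, 13, 14}
Step 8: union(4, 1) -> merged; set of 4 now {0, 1, 3, 4, 9, 10, 11, 13, 14}
Step 9: union(7, 10) -> merged; set of 7 now {0, 1, 3, 4, 7, 9, 10, 11, 13, 14}
Step 10: union(5, 14) -> merged; set of 5 now {0, 1, 3, 4, 5, 7, 9, 10, 11, 13, 14}
Set of 3: {0, 1, 3, 4, 5, 7, 9, 10, 11, 13, 14}; 8 is not a member.

Answer: no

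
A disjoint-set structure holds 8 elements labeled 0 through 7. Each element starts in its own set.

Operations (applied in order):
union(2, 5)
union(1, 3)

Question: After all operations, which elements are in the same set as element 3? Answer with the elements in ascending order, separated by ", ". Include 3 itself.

Step 1: union(2, 5) -> merged; set of 2 now {2, 5}
Step 2: union(1, 3) -> merged; set of 1 now {1, 3}
Component of 3: {1, 3}

Answer: 1, 3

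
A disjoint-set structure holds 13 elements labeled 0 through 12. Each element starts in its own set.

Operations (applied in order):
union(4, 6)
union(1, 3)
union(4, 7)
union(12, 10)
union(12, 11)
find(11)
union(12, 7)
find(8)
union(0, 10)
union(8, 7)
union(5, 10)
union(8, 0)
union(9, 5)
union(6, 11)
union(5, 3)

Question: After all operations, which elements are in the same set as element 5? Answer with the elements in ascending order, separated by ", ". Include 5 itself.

Answer: 0, 1, 3, 4, 5, 6, 7, 8, 9, 10, 11, 12

Derivation:
Step 1: union(4, 6) -> merged; set of 4 now {4, 6}
Step 2: union(1, 3) -> merged; set of 1 now {1, 3}
Step 3: union(4, 7) -> merged; set of 4 now {4, 6, 7}
Step 4: union(12, 10) -> merged; set of 12 now {10, 12}
Step 5: union(12, 11) -> merged; set of 12 now {10, 11, 12}
Step 6: find(11) -> no change; set of 11 is {10, 11, 12}
Step 7: union(12, 7) -> merged; set of 12 now {4, 6, 7, 10, 11, 12}
Step 8: find(8) -> no change; set of 8 is {8}
Step 9: union(0, 10) -> merged; set of 0 now {0, 4, 6, 7, 10, 11, 12}
Step 10: union(8, 7) -> merged; set of 8 now {0, 4, 6, 7, 8, 10, 11, 12}
Step 11: union(5, 10) -> merged; set of 5 now {0, 4, 5, 6, 7, 8, 10, 11, 12}
Step 12: union(8, 0) -> already same set; set of 8 now {0, 4, 5, 6, 7, 8, 10, 11, 12}
Step 13: union(9, 5) -> merged; set of 9 now {0, 4, 5, 6, 7, 8, 9, 10, 11, 12}
Step 14: union(6, 11) -> already same set; set of 6 now {0, 4, 5, 6, 7, 8, 9, 10, 11, 12}
Step 15: union(5, 3) -> merged; set of 5 now {0, 1, 3, 4, 5, 6, 7, 8, 9, 10, 11, 12}
Component of 5: {0, 1, 3, 4, 5, 6, 7, 8, 9, 10, 11, 12}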